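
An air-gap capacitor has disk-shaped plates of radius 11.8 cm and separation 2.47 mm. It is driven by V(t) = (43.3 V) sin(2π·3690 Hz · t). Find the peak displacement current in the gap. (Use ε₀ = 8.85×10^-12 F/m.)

1.57×10^-4 A

The displacement current equals the conduction current C dV/dt, which peaks at C V₀ ω.
With C = ε₀A/d = (8.85×10^-12)(0.04374)/(2.47×10^-3) = 1.567×10^-10 F and ω = 2πf = 2.318×10^4 rad/s, I_d,max = (1.567×10^-10)(43.3)(2.318×10^4) = 1.57×10^-4 A.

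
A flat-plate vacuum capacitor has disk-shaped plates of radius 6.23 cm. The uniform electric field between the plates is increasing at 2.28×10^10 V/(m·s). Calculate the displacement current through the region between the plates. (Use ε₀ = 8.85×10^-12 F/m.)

The displacement current is ε₀ times dΦ_E/dt = ε₀ A dE/dt = (8.85×10^-12)(0.01219)(2.28×10^10) = 2.46×10^-3 A.

2.46×10^-3 A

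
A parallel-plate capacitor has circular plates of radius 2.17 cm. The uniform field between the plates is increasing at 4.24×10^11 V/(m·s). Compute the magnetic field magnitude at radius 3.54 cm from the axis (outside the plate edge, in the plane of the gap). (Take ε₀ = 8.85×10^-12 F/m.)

3.14×10^-8 T

I_d = ε₀ dΦ_E/dt = ε₀ πR² (dE/dt) = (8.85×10^-12)(1.479×10^-3)(4.24×10^11) = 5.550×10^-3 A through the full plate area.
For r ≥ R the full I_d is enclosed: B = μ₀ I_d/(2πr) = (4π×10^-7)(5.550×10^-3)/(2π·0.0354) = 3.14×10^-8 T.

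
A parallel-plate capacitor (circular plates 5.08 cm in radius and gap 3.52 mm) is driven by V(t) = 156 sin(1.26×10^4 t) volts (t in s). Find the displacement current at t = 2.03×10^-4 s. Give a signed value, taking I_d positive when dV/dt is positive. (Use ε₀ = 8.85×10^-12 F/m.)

dV/dt = (156)(1.26×10^4)·cos(2.5578) = -1.640×10^6 V/s.
I_d = C dV/dt with C = ε₀A/d = (8.85×10^-12)(8.107×10^-3)/(3.52×10^-3) = 2.038×10^-11 F, so I_d = (2.038×10^-11)(-1.640×10^6) = -3.34×10^-5 A.

-3.34×10^-5 A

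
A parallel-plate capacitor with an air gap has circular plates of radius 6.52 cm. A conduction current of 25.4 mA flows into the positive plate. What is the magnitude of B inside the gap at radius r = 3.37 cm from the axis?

Between the plates the displacement current equals the wire current: I_d = 25.4 mA = 0.0254 A.
∮B·dl = μ₀ I_d,enc with I_d,enc = I_d r²/R² = 6.786×10^-3 A; so B = μ₀ I_d,enc/(2πr) = 4.03×10^-8 T.

4.03×10^-8 T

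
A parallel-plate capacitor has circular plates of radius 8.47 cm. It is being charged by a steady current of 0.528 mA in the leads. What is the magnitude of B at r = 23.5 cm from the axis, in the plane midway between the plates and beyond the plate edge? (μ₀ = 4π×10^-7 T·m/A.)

No conduction current crosses the gap, so I_d there equals the 5.28×10^-4 A in the leads.
Outside the plates the loop encloses all of I_d, so B·2πr = μ₀ I_d and B = 4.49×10^-10 T.

4.49×10^-10 T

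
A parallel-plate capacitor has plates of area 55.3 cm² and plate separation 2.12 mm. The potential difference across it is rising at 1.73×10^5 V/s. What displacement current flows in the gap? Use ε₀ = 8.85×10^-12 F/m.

3.99×10^-6 A

The field between the plates is E = V/d, so dE/dt = (1.73×10^5)/(2.12×10^-3 m) = 8.160×10^7 V/(m·s).
I_d = ε₀ A (dE/dt) = (8.85×10^-12)(5.53×10^-3)(8.160×10^7) = 3.99×10^-6 A.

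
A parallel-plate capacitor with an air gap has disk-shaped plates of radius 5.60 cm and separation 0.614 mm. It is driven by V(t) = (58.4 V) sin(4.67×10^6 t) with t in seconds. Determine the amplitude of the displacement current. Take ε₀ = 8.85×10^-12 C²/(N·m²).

The displacement current equals the conduction current C dV/dt, which peaks at C V₀ ω.
With C = ε₀A/d = (8.85×10^-12)(9.852×10^-3)/(6.14×10^-4) = 1.420×10^-10 F and ω = 4.67×10^6 rad/s, I_d,max = (1.420×10^-10)(58.4)(4.67×10^6) = 0.0387 A.

0.0387 A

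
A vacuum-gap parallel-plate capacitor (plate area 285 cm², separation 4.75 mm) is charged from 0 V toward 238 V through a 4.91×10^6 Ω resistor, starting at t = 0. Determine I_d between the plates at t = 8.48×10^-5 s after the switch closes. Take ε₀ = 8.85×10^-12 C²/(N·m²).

3.50×10^-5 A

With C = ε₀A/d = (8.85×10^-12)(0.0285)/(4.75×10^-3) = 5.310×10^-11 F, the time constant is τ = RC = 2.607×10^-4 s, so t/τ = 0.3253 and e^(−t/τ) = 0.7223.
I_d = I_cond = (V₀/R) e^(−t/τ) = (4.847×10^-5)(0.7223) = 3.50×10^-5 A.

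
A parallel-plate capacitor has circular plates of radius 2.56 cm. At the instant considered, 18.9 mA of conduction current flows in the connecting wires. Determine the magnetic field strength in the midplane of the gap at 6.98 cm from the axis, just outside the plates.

5.42×10^-8 T

By continuity the displacement current in the gap matches the conduction current: I_d = 0.0189 A.
With r > R the enclosed displacement current is the full I_d; B = μ₀ I_d / (2πr) = 5.42×10^-8 T.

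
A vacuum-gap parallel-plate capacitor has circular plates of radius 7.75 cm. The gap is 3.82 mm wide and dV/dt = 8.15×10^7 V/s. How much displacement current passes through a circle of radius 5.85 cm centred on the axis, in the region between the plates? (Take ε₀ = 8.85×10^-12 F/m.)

2.03×10^-3 A

With E = V/d, dE/dt = 2.134×10^10 V/(m·s) and πR² = 0.01887 m², giving I_d = ε₀ πR² dE/dt = 3.564×10^-3 A.
Through an area πr² the displacement current is I_d·(πr²/πR²) = I_d (r/R)² = 2.03×10^-3 A.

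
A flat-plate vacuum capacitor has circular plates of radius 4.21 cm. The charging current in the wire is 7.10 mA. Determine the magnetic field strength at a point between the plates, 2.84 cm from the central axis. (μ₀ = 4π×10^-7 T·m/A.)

No conduction current crosses the gap, so I_d there equals the 7.10×10^-3 A in the leads.
An Ampèrian loop of radius r encloses a fraction (r/R)² of I_d. Then B·2πr = μ₀ I_d (r/R)², giving B = μ₀ I_d r/(2πR²) = 2.28×10^-8 T.

2.28×10^-8 T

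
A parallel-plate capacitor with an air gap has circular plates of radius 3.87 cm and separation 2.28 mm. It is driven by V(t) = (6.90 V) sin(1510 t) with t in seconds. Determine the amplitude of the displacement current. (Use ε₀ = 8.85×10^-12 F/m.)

1.90×10^-7 A

(dE/dt)_max = V₀ω/d = 4.570×10^6 V/(m·s); ω = 1510 rad/s.
I_d,max = ε₀ A (dE/dt)_max = (8.85×10^-12)(4.705×10^-3)(4.570×10^6) = 1.90×10^-7 A.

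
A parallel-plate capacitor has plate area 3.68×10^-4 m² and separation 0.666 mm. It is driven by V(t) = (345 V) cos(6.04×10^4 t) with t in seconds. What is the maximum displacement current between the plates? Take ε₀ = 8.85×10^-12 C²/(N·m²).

C = ε₀A/d = (8.85×10^-12)(3.68×10^-4)/(6.66×10^-4) = 4.890×10^-12 F; ω = 6.04×10^4 rad/s.
I_d = C dV/dt, so |I_d|_max = C V₀ ω = (4.890×10^-12)(345)(6.04×10^4) = 1.02×10^-4 A.

1.02×10^-4 A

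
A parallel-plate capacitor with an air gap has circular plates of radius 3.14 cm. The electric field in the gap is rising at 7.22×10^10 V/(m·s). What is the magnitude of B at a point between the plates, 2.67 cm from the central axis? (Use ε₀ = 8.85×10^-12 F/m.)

1.07×10^-8 T

Total displacement current: I_d = ε₀(πR²)(dE/dt) = (8.85×10^-12)(3.097×10^-3)(7.22×10^10) = 1.979×10^-3 A.
An Ampèrian loop of radius r encloses a fraction (r/R)² of I_d. Then B·2πr = μ₀ I_d (r/R)², giving B = μ₀ I_d r/(2πR²) = 1.07×10^-8 T.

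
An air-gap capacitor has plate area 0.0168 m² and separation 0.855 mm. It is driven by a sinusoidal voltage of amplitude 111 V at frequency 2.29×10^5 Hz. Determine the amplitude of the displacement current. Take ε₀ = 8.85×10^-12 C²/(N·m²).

0.0278 A

C = ε₀A/d = (8.85×10^-12)(0.0168)/(8.55×10^-4) = 1.739×10^-10 F; ω = 2πf = 1.439×10^6 rad/s.
I_d = C dV/dt, so |I_d|_max = C V₀ ω = (1.739×10^-10)(111)(1.439×10^6) = 0.0278 A.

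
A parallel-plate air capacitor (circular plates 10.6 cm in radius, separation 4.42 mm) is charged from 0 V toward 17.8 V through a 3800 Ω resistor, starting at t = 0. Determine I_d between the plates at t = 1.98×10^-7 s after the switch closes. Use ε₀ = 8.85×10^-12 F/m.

C = ε₀A/d = (8.85×10^-12)(0.03530)/(4.42×10^-3) = 7.068×10^-11 F, so τ = RC = 2.686×10^-7 s.
The conduction current is I(t) = (V₀/R) e^(−t/τ), and the displacement current between the plates equals it.
t/τ = 0.7372; I_d = (17.8/3800) · e^(−0.7372) = (4.684×10^-3)(0.4785) = 2.24×10^-3 A.

2.24×10^-3 A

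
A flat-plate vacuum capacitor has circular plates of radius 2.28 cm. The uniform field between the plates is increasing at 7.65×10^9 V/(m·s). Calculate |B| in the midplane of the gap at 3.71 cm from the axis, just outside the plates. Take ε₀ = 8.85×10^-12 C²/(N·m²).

Through the whole plate area (πR² = 1.633×10^-3 m²), I_d = ε₀ πR² dE/dt = 1.106×10^-4 A.
Outside the plates the loop encloses all of I_d, so B·2πr = μ₀ I_d and B = 5.96×10^-10 T.

5.96×10^-10 T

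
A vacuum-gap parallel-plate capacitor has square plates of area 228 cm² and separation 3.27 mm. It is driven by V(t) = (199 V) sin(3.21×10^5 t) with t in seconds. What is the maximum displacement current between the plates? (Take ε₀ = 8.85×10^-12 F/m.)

The displacement current equals the conduction current C dV/dt, which peaks at C V₀ ω.
With C = ε₀A/d = (8.85×10^-12)(0.0228)/(3.27×10^-3) = 6.171×10^-11 F and ω = 3.21×10^5 rad/s, I_d,max = (6.171×10^-11)(199)(3.21×10^5) = 3.94×10^-3 A.

3.94×10^-3 A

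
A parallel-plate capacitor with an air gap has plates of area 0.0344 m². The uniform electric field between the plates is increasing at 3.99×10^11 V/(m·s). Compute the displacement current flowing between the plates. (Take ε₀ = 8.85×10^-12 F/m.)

0.121 A

The displacement current is ε₀ times dΦ_E/dt = ε₀ A dE/dt = (8.85×10^-12)(0.0344)(3.99×10^11) = 0.121 A.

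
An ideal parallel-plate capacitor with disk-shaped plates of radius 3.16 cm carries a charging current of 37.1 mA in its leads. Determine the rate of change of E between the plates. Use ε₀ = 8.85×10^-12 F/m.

The displacement current between the plates equals the conduction current, I_d = 37.1 mA.
Since I_d = ε₀ A dE/dt, dE/dt = I_d/(ε₀A) = (0.0371)/((8.85×10^-12)(3.137×10^-3)) = 1.34×10^12 V/(m·s).

1.34×10^12 V/(m·s)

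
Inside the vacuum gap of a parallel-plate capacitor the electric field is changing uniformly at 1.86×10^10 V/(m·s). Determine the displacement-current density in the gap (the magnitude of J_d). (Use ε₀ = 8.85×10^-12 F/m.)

J_d = ε₀ dE/dt = (8.85×10^-12)(1.86×10^10) = 0.165 A/m².

0.165 A/m²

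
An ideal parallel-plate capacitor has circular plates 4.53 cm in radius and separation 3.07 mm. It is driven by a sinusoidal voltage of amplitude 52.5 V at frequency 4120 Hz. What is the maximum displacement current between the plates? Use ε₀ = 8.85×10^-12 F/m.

2.53×10^-5 A

(dE/dt)_max = V₀ω/d = 4.427×10^8 V/(m·s); ω = 2πf = 2.589×10^4 rad/s.
I_d,max = ε₀ A (dE/dt)_max = (8.85×10^-12)(6.447×10^-3)(4.427×10^8) = 2.53×10^-5 A.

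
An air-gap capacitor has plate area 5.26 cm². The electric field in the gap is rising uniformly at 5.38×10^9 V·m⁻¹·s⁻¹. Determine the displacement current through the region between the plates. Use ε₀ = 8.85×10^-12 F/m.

2.50×10^-5 A

The displacement current is ε₀ times dΦ_E/dt = ε₀ A dE/dt = (8.85×10^-12)(5.26×10^-4)(5.38×10^9) = 2.50×10^-5 A.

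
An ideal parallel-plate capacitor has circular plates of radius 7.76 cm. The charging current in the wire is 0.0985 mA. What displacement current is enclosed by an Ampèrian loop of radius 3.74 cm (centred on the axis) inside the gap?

2.29×10^-5 A

No conduction current crosses the gap, so I_d there equals the 9.85×10^-5 A in the leads.
The field is uniform, so I_d,enc = I_d (r/R)² = (9.85×10^-5)(3.74/7.76)² = 2.29×10^-5 A.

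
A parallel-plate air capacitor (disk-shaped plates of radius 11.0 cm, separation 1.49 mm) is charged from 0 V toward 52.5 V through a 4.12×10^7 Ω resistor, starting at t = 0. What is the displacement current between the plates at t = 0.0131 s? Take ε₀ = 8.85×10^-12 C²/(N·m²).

3.12×10^-7 A

With C = ε₀A/d = (8.85×10^-12)(0.03801)/(1.49×10^-3) = 2.258×10^-10 F, the time constant is τ = RC = 9.303×10^-3 s, so t/τ = 1.408 and e^(−t/τ) = 0.2446.
I_d = I_cond = (V₀/R) e^(−t/τ) = (1.274×10^-6)(0.2446) = 3.12×10^-7 A.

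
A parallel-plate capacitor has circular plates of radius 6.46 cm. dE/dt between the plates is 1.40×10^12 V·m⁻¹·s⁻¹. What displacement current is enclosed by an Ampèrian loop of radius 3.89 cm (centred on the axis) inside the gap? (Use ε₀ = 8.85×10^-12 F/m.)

Total displacement current: I_d = ε₀(πR²)(dE/dt) = (8.85×10^-12)(0.01311)(1.40×10^12) = 0.1624 A.
Since J_d is uniform, the enclosed fraction is (r/R)² = 0.3626, giving I_d,enc = 0.0589 A.

0.0589 A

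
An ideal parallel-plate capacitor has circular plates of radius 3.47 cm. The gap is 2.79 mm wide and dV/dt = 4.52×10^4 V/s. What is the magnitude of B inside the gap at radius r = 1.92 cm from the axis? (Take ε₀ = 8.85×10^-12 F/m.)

dE/dt = (dV/dt)/d = 1.620×10^7 V/(m·s); I_d = ε₀(πR²)(dE/dt) = (8.85×10^-12)(3.783×10^-3)(1.620×10^7) = 5.424×10^-7 A.
For r < R the Ampère–Maxwell law gives B(2πr) = μ₀ I_d (r²/R²), so B = μ₀ I_d r/(2πR²) = (4π×10^-7)(5.424×10^-7)(0.0192)/(2π·0.0347²) = 1.73×10^-12 T.

1.73×10^-12 T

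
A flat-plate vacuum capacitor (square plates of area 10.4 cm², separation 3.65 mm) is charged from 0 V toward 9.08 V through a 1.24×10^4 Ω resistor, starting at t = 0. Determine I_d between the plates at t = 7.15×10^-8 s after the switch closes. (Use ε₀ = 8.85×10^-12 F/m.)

With C = ε₀A/d = (8.85×10^-12)(1.04×10^-3)/(3.65×10^-3) = 2.522×10^-12 F, the time constant is τ = RC = 3.127×10^-8 s, so t/τ = 2.287 and e^(−t/τ) = 0.1016.
I_d = I_cond = (V₀/R) e^(−t/τ) = (7.323×10^-4)(0.1016) = 7.44×10^-5 A.

7.44×10^-5 A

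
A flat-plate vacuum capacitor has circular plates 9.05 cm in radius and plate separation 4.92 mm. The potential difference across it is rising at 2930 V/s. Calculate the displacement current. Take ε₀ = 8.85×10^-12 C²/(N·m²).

1.36×10^-7 A

E = V/d so dE/dt = (dV/dt)/d = 5.955×10^5 V/(m·s), and I_d = ε₀ A dE/dt = (8.85×10^-12)(0.02573)(5.955×10^5) = 1.36×10^-7 A.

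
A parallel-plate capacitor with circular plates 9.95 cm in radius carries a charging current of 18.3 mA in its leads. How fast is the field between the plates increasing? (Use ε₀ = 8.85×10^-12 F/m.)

The displacement current between the plates equals the conduction current, I_d = 18.3 mA.
Since I_d = ε₀ A dE/dt, dE/dt = I_d/(ε₀A) = (0.0183)/((8.85×10^-12)(0.03110)) = 6.65×10^10 V/(m·s).

6.65×10^10 V/(m·s)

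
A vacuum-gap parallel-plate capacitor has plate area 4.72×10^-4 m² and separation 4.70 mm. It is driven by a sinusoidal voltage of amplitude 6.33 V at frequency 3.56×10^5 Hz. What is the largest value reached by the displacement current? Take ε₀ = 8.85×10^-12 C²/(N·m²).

The displacement current equals the conduction current C dV/dt, which peaks at C V₀ ω.
With C = ε₀A/d = (8.85×10^-12)(4.72×10^-4)/(4.70×10^-3) = 8.888×10^-13 F and ω = 2πf = 2.237×10^6 rad/s, I_d,max = (8.888×10^-13)(6.33)(2.237×10^6) = 1.26×10^-5 A.

1.26×10^-5 A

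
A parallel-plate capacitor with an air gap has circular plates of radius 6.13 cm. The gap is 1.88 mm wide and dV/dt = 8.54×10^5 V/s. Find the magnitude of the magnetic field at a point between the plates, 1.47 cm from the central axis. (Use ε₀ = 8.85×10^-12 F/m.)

3.71×10^-11 T

dE/dt = (dV/dt)/d = 4.543×10^8 V/(m·s); I_d = ε₀(πR²)(dE/dt) = (8.85×10^-12)(0.01181)(4.543×10^8) = 4.748×10^-5 A.
For r < R the Ampère–Maxwell law gives B(2πr) = μ₀ I_d (r²/R²), so B = μ₀ I_d r/(2πR²) = (4π×10^-7)(4.748×10^-5)(0.0147)/(2π·0.0613²) = 3.71×10^-11 T.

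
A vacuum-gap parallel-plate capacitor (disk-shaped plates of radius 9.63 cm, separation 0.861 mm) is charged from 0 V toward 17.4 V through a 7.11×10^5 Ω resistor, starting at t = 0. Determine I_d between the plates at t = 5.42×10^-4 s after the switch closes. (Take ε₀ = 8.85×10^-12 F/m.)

C = ε₀A/d = (8.85×10^-12)(0.02913)/(8.61×10^-4) = 2.994×10^-10 F and τ = RC = 2.129×10^-4 s. I_d in the gap equals the RC charging current.
I_d(t) = (V₀/R) e^(−t/τ) = 2.447×10^-5 · e^(−2.546) = 1.92×10^-6 A.

1.92×10^-6 A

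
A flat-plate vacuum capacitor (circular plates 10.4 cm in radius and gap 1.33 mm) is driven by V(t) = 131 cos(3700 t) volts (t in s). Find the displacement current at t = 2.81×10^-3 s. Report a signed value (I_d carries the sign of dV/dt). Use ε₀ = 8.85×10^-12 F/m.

9.05×10^-5 A

dE/dt = (V₀ω/d)·−sin(ωt) with ωt = 10.397 rad: (131)(3700)(0.8261)/(1.33×10^-3) = 3.011×10^8 V/(m·s).
I_d = ε₀ A dE/dt = (8.85×10^-12)(0.03398)(3.011×10^8) = 9.05×10^-5 A.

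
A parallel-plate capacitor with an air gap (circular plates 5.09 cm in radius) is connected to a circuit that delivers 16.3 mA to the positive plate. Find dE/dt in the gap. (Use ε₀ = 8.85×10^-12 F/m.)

Charge continuity gives I_d = I = 0.0163 A between the plates.
Since I_d = ε₀ A dE/dt, dE/dt = I_d/(ε₀A) = (0.0163)/((8.85×10^-12)(8.139×10^-3)) = 2.26×10^11 V/(m·s).

2.26×10^11 V/(m·s)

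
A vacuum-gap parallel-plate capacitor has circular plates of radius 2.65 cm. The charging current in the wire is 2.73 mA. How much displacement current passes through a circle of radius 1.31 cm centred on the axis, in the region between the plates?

6.67×10^-4 A

By continuity the displacement current in the gap matches the conduction current: I_d = 2.73×10^-3 A.
Since J_d is uniform, the enclosed fraction is (r/R)² = 0.2444, giving I_d,enc = 6.67×10^-4 A.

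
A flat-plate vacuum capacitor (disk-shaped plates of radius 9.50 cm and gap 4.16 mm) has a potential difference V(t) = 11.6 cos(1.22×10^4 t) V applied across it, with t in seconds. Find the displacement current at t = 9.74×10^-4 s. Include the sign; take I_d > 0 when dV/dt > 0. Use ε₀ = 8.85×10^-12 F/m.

C = ε₀A/d = (8.85×10^-12)(0.02835)/(4.16×10^-3) = 6.031×10^-11 F. dV/dt = V₀ω·−sin(ωt); at ωt = 11.8828 rad this factor is 0.6316.
I_d = C dV/dt = (6.031×10^-11)(11.6)(1.22×10^4)(0.6316) = 5.39×10^-6 A.

5.39×10^-6 A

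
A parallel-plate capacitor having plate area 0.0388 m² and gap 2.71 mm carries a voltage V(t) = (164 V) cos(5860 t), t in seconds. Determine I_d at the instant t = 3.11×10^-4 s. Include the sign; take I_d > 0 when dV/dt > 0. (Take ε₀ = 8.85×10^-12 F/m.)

-1.18×10^-4 A

C = ε₀A/d = (8.85×10^-12)(0.0388)/(2.71×10^-3) = 1.267×10^-10 F. dV/dt = V₀ω·−sin(ωt); at ωt = 1.82246 rad this factor is -0.9685.
I_d = C dV/dt = (1.267×10^-10)(164)(5860)(-0.9685) = -1.18×10^-4 A.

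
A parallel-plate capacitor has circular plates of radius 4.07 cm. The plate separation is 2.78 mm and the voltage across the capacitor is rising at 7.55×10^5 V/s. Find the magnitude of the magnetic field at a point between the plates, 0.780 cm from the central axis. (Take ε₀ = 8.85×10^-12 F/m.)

dE/dt = (dV/dt)/d = 2.716×10^8 V/(m·s); I_d = ε₀(πR²)(dE/dt) = (8.85×10^-12)(5.204×10^-3)(2.716×10^8) = 1.251×10^-5 A.
For r < R the Ampère–Maxwell law gives B(2πr) = μ₀ I_d (r²/R²), so B = μ₀ I_d r/(2πR²) = (4π×10^-7)(1.251×10^-5)(7.80×10^-3)/(2π·0.0407²) = 1.18×10^-11 T.

1.18×10^-11 T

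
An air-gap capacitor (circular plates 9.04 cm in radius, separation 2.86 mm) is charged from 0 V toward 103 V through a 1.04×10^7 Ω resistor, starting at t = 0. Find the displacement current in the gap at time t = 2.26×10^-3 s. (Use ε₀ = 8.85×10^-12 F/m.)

C = ε₀A/d = (8.85×10^-12)(0.02567)/(2.86×10^-3) = 7.943×10^-11 F, so τ = RC = 8.261×10^-4 s.
The conduction current is I(t) = (V₀/R) e^(−t/τ), and the displacement current between the plates equals it.
t/τ = 2.736; I_d = (103/1.04×10^7) · e^(−2.736) = (9.904×10^-6)(0.06483) = 6.42×10^-7 A.

6.42×10^-7 A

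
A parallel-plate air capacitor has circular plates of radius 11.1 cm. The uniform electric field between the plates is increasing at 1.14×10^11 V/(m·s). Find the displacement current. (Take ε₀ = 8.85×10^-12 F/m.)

0.0391 A

The displacement current is ε₀ times dΦ_E/dt = ε₀ A dE/dt = (8.85×10^-12)(0.03871)(1.14×10^11) = 0.0391 A.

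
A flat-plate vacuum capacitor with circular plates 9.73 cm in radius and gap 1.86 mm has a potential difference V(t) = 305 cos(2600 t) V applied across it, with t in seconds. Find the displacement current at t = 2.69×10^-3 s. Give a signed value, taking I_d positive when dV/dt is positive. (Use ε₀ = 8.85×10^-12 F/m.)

-7.32×10^-5 A

C = ε₀A/d = (8.85×10^-12)(0.02974)/(1.86×10^-3) = 1.415×10^-10 F. dV/dt = V₀ω·−sin(ωt); at ωt = 6.994 rad this factor is -0.6525.
I_d = C dV/dt = (1.415×10^-10)(305)(2600)(-0.6525) = -7.32×10^-5 A.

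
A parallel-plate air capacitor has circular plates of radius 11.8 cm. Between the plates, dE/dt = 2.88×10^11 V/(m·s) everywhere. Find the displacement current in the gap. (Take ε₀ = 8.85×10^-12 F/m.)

I_d = ε₀ A (dE/dt) = (8.85×10^-12)(0.04374 m²)(2.88×10^11) = 0.111 A.

0.111 A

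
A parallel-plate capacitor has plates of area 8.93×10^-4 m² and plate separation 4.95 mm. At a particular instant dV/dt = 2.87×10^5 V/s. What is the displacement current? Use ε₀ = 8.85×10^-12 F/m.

4.58×10^-7 A

The displacement current equals the charging current C dV/dt. With C = ε₀A/d = (8.85×10^-12)(8.93×10^-4)/(4.95×10^-3) = 1.597×10^-12 F, I_d = (1.597×10^-12)(2.87×10^5) = 4.58×10^-7 A.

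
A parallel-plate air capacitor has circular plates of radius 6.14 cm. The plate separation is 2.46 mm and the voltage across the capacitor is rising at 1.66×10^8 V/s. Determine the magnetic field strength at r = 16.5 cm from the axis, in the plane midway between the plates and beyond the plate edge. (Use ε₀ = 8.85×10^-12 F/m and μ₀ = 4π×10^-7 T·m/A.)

8.57×10^-9 T

With E = V/d, dE/dt = 6.748×10^10 V/(m·s) and πR² = 0.01184 m², giving I_d = ε₀ πR² dE/dt = 7.071×10^-3 A.
For r ≥ R the full I_d is enclosed: B = μ₀ I_d/(2πr) = (4π×10^-7)(7.071×10^-3)/(2π·0.165) = 8.57×10^-9 T.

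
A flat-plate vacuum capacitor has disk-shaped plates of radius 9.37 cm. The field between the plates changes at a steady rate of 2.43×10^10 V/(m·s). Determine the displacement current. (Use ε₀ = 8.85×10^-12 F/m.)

5.93×10^-3 A

I_d = ε₀ A (dE/dt) = (8.85×10^-12)(0.02758 m²)(2.43×10^10) = 5.93×10^-3 A.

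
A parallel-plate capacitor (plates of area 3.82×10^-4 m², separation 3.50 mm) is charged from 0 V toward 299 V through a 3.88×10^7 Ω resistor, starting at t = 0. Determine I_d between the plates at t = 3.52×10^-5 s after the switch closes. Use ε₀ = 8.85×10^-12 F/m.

3.01×10^-6 A

With C = ε₀A/d = (8.85×10^-12)(3.82×10^-4)/(3.50×10^-3) = 9.659×10^-13 F, the time constant is τ = RC = 3.748×10^-5 s, so t/τ = 0.9392 and e^(−t/τ) = 0.3909.
I_d = I_cond = (V₀/R) e^(−t/τ) = (7.706×10^-6)(0.3909) = 3.01×10^-6 A.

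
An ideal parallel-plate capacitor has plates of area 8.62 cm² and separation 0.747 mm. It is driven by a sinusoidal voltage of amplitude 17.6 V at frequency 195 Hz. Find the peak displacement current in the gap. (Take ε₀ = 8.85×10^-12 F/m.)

The displacement current equals the conduction current C dV/dt, which peaks at C V₀ ω.
With C = ε₀A/d = (8.85×10^-12)(8.62×10^-4)/(7.47×10^-4) = 1.021×10^-11 F and ω = 2πf = 1225 rad/s, I_d,max = (1.021×10^-11)(17.6)(1225) = 2.20×10^-7 A.

2.20×10^-7 A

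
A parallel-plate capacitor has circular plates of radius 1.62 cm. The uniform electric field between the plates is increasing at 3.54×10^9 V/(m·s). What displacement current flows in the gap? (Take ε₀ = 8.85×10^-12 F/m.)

2.58×10^-5 A

The displacement current is ε₀ times dΦ_E/dt = ε₀ A dE/dt = (8.85×10^-12)(8.245×10^-4)(3.54×10^9) = 2.58×10^-5 A.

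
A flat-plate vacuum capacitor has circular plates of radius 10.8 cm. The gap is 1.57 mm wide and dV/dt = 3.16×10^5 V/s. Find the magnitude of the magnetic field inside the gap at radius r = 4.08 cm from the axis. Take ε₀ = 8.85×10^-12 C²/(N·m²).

dE/dt = (dV/dt)/d = 2.013×10^8 V/(m·s); I_d = ε₀(πR²)(dE/dt) = (8.85×10^-12)(0.03664)(2.013×10^8) = 6.527×10^-5 A.
∮B·dl = μ₀ I_d,enc with I_d,enc = I_d r²/R² = 9.315×10^-6 A; so B = μ₀ I_d,enc/(2πr) = 4.57×10^-11 T.

4.57×10^-11 T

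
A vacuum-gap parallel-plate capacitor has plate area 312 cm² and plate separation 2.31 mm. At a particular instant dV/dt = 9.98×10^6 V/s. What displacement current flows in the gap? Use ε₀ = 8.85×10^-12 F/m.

1.19×10^-3 A

E = V/d so dE/dt = (dV/dt)/d = 4.320×10^9 V/(m·s), and I_d = ε₀ A dE/dt = (8.85×10^-12)(0.0312)(4.320×10^9) = 1.19×10^-3 A.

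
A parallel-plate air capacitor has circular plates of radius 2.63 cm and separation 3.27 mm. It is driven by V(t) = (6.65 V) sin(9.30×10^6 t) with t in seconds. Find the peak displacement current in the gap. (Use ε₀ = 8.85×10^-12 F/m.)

3.64×10^-4 A

(dE/dt)_max = V₀ω/d = 1.891×10^10 V/(m·s); ω = 9.30×10^6 rad/s.
I_d,max = ε₀ A (dE/dt)_max = (8.85×10^-12)(2.173×10^-3)(1.891×10^10) = 3.64×10^-4 A.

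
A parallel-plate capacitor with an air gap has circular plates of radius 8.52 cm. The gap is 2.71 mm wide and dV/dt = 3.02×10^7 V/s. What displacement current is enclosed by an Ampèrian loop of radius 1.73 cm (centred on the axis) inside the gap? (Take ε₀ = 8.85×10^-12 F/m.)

9.27×10^-5 A

dE/dt = (dV/dt)/d = 1.114×10^10 V/(m·s); I_d = ε₀(πR²)(dE/dt) = (8.85×10^-12)(0.02280)(1.114×10^10) = 2.248×10^-3 A.
Through an area πr² the displacement current is I_d·(πr²/πR²) = I_d (r/R)² = 9.27×10^-5 A.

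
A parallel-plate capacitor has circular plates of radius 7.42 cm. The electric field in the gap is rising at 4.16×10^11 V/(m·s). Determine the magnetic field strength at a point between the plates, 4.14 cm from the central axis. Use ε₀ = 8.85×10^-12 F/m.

9.58×10^-8 T

I_d = ε₀ dΦ_E/dt = ε₀ πR² (dE/dt) = (8.85×10^-12)(0.01730)(4.16×10^11) = 0.06369 A through the full plate area.
For r < R the Ampère–Maxwell law gives B(2πr) = μ₀ I_d (r²/R²), so B = μ₀ I_d r/(2πR²) = (4π×10^-7)(0.06369)(0.0414)/(2π·0.0742²) = 9.58×10^-8 T.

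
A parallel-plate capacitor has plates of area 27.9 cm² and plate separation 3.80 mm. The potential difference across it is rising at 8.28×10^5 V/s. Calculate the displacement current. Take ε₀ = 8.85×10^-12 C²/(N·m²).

5.38×10^-6 A

The displacement current equals the charging current C dV/dt. With C = ε₀A/d = (8.85×10^-12)(2.79×10^-3)/(3.80×10^-3) = 6.498×10^-12 F, I_d = (6.498×10^-12)(8.28×10^5) = 5.38×10^-6 A.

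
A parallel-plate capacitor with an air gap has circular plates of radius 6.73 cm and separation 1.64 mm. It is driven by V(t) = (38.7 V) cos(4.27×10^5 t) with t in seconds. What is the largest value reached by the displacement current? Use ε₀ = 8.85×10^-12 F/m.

C = ε₀A/d = (8.85×10^-12)(0.01423)/(1.64×10^-3) = 7.679×10^-11 F; ω = 4.27×10^5 rad/s.
I_d = C dV/dt, so |I_d|_max = C V₀ ω = (7.679×10^-11)(38.7)(4.27×10^5) = 1.27×10^-3 A.

1.27×10^-3 A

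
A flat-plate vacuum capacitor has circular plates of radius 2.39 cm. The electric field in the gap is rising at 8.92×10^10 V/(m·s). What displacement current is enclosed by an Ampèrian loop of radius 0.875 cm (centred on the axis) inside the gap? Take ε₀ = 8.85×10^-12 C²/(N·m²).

I_d = ε₀ dΦ_E/dt = ε₀ πR² (dE/dt) = (8.85×10^-12)(1.795×10^-3)(8.92×10^10) = 1.417×10^-3 A through the full plate area.
Since J_d is uniform, the enclosed fraction is (r/R)² = 0.1340, giving I_d,enc = 1.90×10^-4 A.

1.90×10^-4 A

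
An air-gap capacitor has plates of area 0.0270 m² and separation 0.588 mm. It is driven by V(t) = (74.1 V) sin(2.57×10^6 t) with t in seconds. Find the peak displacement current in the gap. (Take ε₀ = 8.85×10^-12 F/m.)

C = ε₀A/d = (8.85×10^-12)(0.0270)/(5.88×10^-4) = 4.064×10^-10 F; ω = 2.57×10^6 rad/s.
I_d = C dV/dt, so |I_d|_max = C V₀ ω = (4.064×10^-10)(74.1)(2.57×10^6) = 0.0774 A.

0.0774 A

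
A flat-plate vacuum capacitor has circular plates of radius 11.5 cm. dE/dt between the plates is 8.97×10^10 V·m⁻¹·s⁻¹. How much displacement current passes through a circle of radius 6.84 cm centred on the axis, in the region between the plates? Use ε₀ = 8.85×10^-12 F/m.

I_d = ε₀ dΦ_E/dt = ε₀ πR² (dE/dt) = (8.85×10^-12)(0.04155)(8.97×10^10) = 0.03298 A through the full plate area.
Through an area πr² the displacement current is I_d·(πr²/πR²) = I_d (r/R)² = 0.0117 A.

0.0117 A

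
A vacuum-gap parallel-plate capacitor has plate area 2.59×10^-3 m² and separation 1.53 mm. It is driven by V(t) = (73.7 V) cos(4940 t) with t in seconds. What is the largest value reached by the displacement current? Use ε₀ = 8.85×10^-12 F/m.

5.45×10^-6 A

C = ε₀A/d = (8.85×10^-12)(2.59×10^-3)/(1.53×10^-3) = 1.498×10^-11 F; ω = 4940 rad/s.
I_d = C dV/dt, so |I_d|_max = C V₀ ω = (1.498×10^-11)(73.7)(4940) = 5.45×10^-6 A.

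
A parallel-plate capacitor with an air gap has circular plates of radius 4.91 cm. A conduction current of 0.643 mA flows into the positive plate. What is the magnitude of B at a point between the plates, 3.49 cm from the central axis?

By continuity the displacement current in the gap matches the conduction current: I_d = 6.43×10^-4 A.
∮B·dl = μ₀ I_d,enc with I_d,enc = I_d r²/R² = 3.249×10^-4 A; so B = μ₀ I_d,enc/(2πr) = 1.86×10^-9 T.

1.86×10^-9 T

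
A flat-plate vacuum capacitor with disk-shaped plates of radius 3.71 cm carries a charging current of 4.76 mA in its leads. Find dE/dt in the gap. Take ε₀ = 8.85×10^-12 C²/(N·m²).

Charge continuity gives I_d = I = 4.76×10^-3 A between the plates.
Then dE/dt = I_d/(ε₀A) = 1.24×10^11 V/(m·s).

1.24×10^11 V/(m·s)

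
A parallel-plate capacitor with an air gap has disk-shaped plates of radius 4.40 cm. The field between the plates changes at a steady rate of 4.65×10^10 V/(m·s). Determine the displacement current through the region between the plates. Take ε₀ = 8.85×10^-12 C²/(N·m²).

2.50×10^-3 A

The displacement current is ε₀ times dΦ_E/dt = ε₀ A dE/dt = (8.85×10^-12)(6.082×10^-3)(4.65×10^10) = 2.50×10^-3 A.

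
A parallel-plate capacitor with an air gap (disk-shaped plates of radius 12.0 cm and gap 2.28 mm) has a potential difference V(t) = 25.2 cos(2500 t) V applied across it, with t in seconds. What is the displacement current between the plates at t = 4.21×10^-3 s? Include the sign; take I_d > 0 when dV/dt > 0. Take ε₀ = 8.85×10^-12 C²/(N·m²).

C = ε₀A/d = (8.85×10^-12)(0.04524)/(2.28×10^-3) = 1.756×10^-10 F. dV/dt = V₀ω·−sin(ωt); at ωt = 10.525 rad this factor is 0.8913.
I_d = C dV/dt = (1.756×10^-10)(25.2)(2500)(0.8913) = 9.86×10^-6 A.

9.86×10^-6 A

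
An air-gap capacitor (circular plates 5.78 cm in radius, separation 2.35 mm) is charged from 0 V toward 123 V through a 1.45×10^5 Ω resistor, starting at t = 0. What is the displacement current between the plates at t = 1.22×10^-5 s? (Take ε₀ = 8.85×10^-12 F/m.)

1.01×10^-4 A

C = ε₀A/d = (8.85×10^-12)(0.01050)/(2.35×10^-3) = 3.954×10^-11 F, so τ = RC = 5.733×10^-6 s.
The conduction current is I(t) = (V₀/R) e^(−t/τ), and the displacement current between the plates equals it.
t/τ = 2.128; I_d = (123/1.45×10^5) · e^(−2.128) = (8.483×10^-4)(0.1191) = 1.01×10^-4 A.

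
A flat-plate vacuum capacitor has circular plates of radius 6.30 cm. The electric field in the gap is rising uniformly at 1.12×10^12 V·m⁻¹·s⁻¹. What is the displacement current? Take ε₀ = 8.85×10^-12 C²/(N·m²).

0.124 A

I_d = ε₀ A (dE/dt) = (8.85×10^-12)(0.01247 m²)(1.12×10^12) = 0.124 A.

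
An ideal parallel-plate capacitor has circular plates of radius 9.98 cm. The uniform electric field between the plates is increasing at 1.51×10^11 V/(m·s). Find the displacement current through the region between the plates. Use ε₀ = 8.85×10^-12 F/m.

0.0418 A

With a uniform field, Φ_E = EA, so I_d = ε₀ A dE/dt = 0.0418 A.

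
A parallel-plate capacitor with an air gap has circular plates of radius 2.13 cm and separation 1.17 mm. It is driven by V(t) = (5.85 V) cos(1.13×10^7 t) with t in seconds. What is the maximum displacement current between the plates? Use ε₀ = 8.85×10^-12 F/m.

The displacement current equals the conduction current C dV/dt, which peaks at C V₀ ω.
With C = ε₀A/d = (8.85×10^-12)(1.425×10^-3)/(1.17×10^-3) = 1.078×10^-11 F and ω = 1.13×10^7 rad/s, I_d,max = (1.078×10^-11)(5.85)(1.13×10^7) = 7.13×10^-4 A.

7.13×10^-4 A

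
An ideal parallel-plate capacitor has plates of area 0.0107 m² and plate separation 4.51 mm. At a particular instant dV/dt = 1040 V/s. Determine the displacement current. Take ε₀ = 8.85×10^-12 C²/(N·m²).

The field between the plates is E = V/d, so dE/dt = (1040)/(4.51×10^-3 m) = 2.306×10^5 V/(m·s).
I_d = ε₀ A (dE/dt) = (8.85×10^-12)(0.0107)(2.306×10^5) = 2.18×10^-8 A.

2.18×10^-8 A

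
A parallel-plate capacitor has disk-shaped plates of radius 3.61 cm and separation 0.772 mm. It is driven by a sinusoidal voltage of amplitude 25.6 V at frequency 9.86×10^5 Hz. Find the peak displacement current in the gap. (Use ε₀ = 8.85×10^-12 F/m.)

C = ε₀A/d = (8.85×10^-12)(4.094×10^-3)/(7.72×10^-4) = 4.693×10^-11 F; ω = 2πf = 6.195×10^6 rad/s.
I_d = C dV/dt, so |I_d|_max = C V₀ ω = (4.693×10^-11)(25.6)(6.195×10^6) = 7.44×10^-3 A.

7.44×10^-3 A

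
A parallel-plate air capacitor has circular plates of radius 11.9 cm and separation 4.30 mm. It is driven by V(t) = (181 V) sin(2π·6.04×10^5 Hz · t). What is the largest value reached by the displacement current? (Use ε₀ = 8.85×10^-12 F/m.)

0.0629 A

C = ε₀A/d = (8.85×10^-12)(0.04449)/(4.30×10^-3) = 9.157×10^-11 F; ω = 2πf = 3.795×10^6 rad/s.
I_d = C dV/dt, so |I_d|_max = C V₀ ω = (9.157×10^-11)(181)(3.795×10^6) = 0.0629 A.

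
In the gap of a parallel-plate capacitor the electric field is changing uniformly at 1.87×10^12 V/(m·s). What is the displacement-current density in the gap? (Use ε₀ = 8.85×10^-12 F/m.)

J_d = ε₀ ∂E/∂t, so J_d = 16.5 A/m².

16.5 A/m²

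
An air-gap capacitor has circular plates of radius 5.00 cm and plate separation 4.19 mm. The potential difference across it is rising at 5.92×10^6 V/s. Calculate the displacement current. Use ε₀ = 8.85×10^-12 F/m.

C = ε₀A/d = (8.85×10^-12)(7.854×10^-3)/(4.19×10^-3) = 1.659×10^-11 F.
I_d = C dV/dt = (1.659×10^-11)(5.92×10^6) = 9.82×10^-5 A.

9.82×10^-5 A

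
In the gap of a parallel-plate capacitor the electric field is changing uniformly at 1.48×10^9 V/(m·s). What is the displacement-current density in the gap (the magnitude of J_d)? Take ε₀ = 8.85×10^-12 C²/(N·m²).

0.0131 A/m²

J_d = ε₀ ∂E/∂t, so J_d = 0.0131 A/m².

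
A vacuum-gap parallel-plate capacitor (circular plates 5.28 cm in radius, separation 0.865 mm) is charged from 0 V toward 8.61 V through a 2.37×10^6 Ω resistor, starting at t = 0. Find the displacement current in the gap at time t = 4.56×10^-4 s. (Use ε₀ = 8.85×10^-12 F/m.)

4.24×10^-7 A

C = ε₀A/d = (8.85×10^-12)(8.758×10^-3)/(8.65×10^-4) = 8.960×10^-11 F, so τ = RC = 2.124×10^-4 s.
The conduction current is I(t) = (V₀/R) e^(−t/τ), and the displacement current between the plates equals it.
t/τ = 2.147; I_d = (8.61/2.37×10^6) · e^(−2.147) = (3.633×10^-6)(0.1168) = 4.24×10^-7 A.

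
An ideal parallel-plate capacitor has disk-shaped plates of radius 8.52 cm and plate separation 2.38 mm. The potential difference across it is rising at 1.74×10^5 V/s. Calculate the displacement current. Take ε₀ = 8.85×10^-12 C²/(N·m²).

1.48×10^-5 A

The field between the plates is E = V/d, so dE/dt = (1.74×10^5)/(2.38×10^-3 m) = 7.311×10^7 V/(m·s).
I_d = ε₀ A (dE/dt) = (8.85×10^-12)(0.02280)(7.311×10^7) = 1.48×10^-5 A.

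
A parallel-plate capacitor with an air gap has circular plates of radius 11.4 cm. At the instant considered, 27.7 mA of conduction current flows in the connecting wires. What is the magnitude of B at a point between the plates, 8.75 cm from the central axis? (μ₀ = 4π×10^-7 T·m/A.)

By continuity the displacement current in the gap matches the conduction current: I_d = 0.0277 A.
For r < R the Ampère–Maxwell law gives B(2πr) = μ₀ I_d (r²/R²), so B = μ₀ I_d r/(2πR²) = (4π×10^-7)(0.0277)(0.0875)/(2π·0.114²) = 3.73×10^-8 T.

3.73×10^-8 T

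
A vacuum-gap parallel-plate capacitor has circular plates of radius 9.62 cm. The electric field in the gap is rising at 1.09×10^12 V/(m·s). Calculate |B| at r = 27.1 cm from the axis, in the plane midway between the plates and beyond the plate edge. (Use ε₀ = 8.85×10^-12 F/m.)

2.07×10^-7 T

Through the whole plate area (πR² = 0.02907 m²), I_d = ε₀ πR² dE/dt = 0.2804 A.
With r > R the enclosed displacement current is the full I_d; B = μ₀ I_d / (2πr) = 2.07×10^-7 T.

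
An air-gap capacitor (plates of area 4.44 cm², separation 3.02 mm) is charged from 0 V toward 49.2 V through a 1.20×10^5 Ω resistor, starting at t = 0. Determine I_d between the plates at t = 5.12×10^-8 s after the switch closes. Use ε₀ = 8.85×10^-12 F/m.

2.95×10^-4 A

With C = ε₀A/d = (8.85×10^-12)(4.44×10^-4)/(3.02×10^-3) = 1.301×10^-12 F, the time constant is τ = RC = 1.561×10^-7 s, so t/τ = 0.3280 and e^(−t/τ) = 0.7204.
I_d = I_cond = (V₀/R) e^(−t/τ) = (4.100×10^-4)(0.7204) = 2.95×10^-4 A.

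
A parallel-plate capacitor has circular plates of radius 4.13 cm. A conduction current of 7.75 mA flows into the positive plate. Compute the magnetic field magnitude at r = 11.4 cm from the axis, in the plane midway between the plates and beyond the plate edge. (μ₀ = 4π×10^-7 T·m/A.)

By continuity the displacement current in the gap matches the conduction current: I_d = 7.75×10^-3 A.
For r ≥ R the full I_d is enclosed: B = μ₀ I_d/(2πr) = (4π×10^-7)(7.75×10^-3)/(2π·0.114) = 1.36×10^-8 T.

1.36×10^-8 T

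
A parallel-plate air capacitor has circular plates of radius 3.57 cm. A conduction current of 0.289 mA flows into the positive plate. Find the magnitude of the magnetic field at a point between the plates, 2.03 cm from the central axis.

9.21×10^-10 T

No conduction current crosses the gap, so I_d there equals the 2.89×10^-4 A in the leads.
For r < R the Ampère–Maxwell law gives B(2πr) = μ₀ I_d (r²/R²), so B = μ₀ I_d r/(2πR²) = (4π×10^-7)(2.89×10^-4)(0.0203)/(2π·0.0357²) = 9.21×10^-10 T.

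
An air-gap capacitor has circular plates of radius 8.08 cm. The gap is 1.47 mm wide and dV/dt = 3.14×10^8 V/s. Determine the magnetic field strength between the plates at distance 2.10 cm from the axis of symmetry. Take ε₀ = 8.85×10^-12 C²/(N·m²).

I_d = C dV/dt with C = ε₀πR²/d = 1.235×10^-10 F, so I_d = (1.235×10^-10)(3.14×10^8) = 0.03878 A.
An Ampèrian loop of radius r encloses a fraction (r/R)² of I_d. Then B·2πr = μ₀ I_d (r/R)², giving B = μ₀ I_d r/(2πR²) = 2.49×10^-8 T.

2.49×10^-8 T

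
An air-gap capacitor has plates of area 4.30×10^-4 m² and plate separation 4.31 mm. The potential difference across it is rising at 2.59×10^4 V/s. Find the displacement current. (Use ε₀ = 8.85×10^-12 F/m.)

2.29×10^-8 A

The displacement current equals the charging current C dV/dt. With C = ε₀A/d = (8.85×10^-12)(4.30×10^-4)/(4.31×10^-3) = 8.829×10^-13 F, I_d = (8.829×10^-13)(2.59×10^4) = 2.29×10^-8 A.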